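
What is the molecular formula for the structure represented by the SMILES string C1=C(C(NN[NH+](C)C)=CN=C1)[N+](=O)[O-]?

Heavy atoms from the SMILES: 7 C, 5 N, 2 O.
Implicit hydrogens by atom environment:
  3 × C (aromatic): 1 H each → 3
  2 × C: 3 H each → 6
  2 × C (aromatic): no H
  2 × N: 1 H each → 2
  1 × N (charge +1): 1 H
  1 × N (aromatic): no H
  1 × N (charge +1): no H
  1 × O: no H
  1 × O (charge -1): no H
  Total hydrogens = 12.
Net charge +1.
Molecular formula: C7H12N5O2+

C7H12N5O2+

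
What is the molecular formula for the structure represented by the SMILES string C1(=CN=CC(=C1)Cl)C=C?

C7H6ClN

Heavy atoms from the SMILES: 7 C, 1 Cl, 1 N.
Implicit hydrogens by atom environment:
  3 × C (aromatic): 1 H each → 3
  2 × C (aromatic): no H
  1 × C: 2 H
  1 × C: 1 H
  1 × Cl: no H
  1 × N (aromatic): no H
  Total hydrogens = 6.
Molecular formula: C7H6ClN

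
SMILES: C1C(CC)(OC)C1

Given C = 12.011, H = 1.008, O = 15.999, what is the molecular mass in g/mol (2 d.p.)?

100.16

Molecular formula: C6H12O.
M = 6×12.011 + 12×1.008 + 1×15.999 = 100.16 g/mol.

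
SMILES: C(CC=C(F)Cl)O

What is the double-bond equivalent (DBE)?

Molecular formula from the SMILES: C4H6ClFO.
DoU = (2C + 2 + N − H − X)/2 = (2·4 + 2 + 0 − 6 − 2)/2 = 2/2 = 1.
(Structurally: 0 ring(s) + 1 π bond(s) = 1.)

1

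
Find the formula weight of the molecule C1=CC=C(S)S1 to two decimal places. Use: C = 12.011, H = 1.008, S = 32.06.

Molecular formula: C4H4S2.
M = 4×12.011 + 4×1.008 + 2×32.06 = 116.20 g/mol.

116.20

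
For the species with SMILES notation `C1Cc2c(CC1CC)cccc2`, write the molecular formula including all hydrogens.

C12H16

Heavy atoms from the SMILES: 12 C.
Implicit hydrogens by atom environment:
  4 × C: 2 H each → 8
  4 × C (aromatic): 1 H each → 4
  2 × C (aromatic): no H
  1 × C: 3 H
  1 × C: 1 H
  Total hydrogens = 16.
Molecular formula: C12H16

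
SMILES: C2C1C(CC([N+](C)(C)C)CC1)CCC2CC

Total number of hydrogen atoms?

Hydrogens are implicit in SMILES; fill each atom to its normal valence:
  7 × C: 2 H each → 14
  4 × C: 3 H each → 12
  4 × C: 1 H each → 4
  1 × N (charge +1): no H
  Total hydrogens = 30.

30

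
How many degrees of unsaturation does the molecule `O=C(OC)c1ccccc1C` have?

5

Molecular formula from the SMILES: C9H10O2.
DoU = (2C + 2 + N − H − X)/2 = (2·9 + 2 + 0 − 10 − 0)/2 = 10/2 = 5.
(Structurally: 1 ring(s) + 4 π bond(s) = 5.)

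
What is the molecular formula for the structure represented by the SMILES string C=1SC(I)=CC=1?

Heavy atoms from the SMILES: 4 C, 1 I, 1 S.
Implicit hydrogens by atom environment:
  3 × C (aromatic): 1 H each → 3
  1 × C (aromatic): no H
  1 × I: no H
  1 × S (aromatic): no H
  Total hydrogens = 3.
Molecular formula: C4H3IS

C4H3IS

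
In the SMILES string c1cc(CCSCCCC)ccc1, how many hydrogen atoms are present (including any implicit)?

Hydrogens are implicit in SMILES; fill each atom to its normal valence:
  5 × C: 2 H each → 10
  5 × C (aromatic): 1 H each → 5
  1 × C: 3 H
  1 × C (aromatic): no H
  1 × S: no H
  Total hydrogens = 18.

18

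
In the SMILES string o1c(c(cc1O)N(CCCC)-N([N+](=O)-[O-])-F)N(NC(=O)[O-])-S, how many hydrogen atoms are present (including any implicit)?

Hydrogens are implicit in SMILES; fill each atom to its normal valence:
  3 × C: 2 H each → 6
  3 × C (aromatic): no H
  3 × N: no H
  2 × O: no H
  2 × O (charge -1): no H
  1 × C: 3 H
  1 × C (aromatic): 1 H
  1 × C: no H
  1 × F: no H
  1 × N: 1 H
  1 × N (charge +1): no H
  1 × O: 1 H
  1 × O (aromatic): no H
  1 × S: 1 H
  Total hydrogens = 13.

13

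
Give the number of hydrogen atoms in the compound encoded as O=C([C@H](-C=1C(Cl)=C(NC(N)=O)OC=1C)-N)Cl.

Hydrogens are implicit in SMILES; fill each atom to its normal valence:
  4 × C (aromatic): no H
  2 × C: no H
  2 × Cl: no H
  2 × N: 2 H each → 4
  2 × O: no H
  1 × C: 3 H
  1 × C: 1 H
  1 × N: 1 H
  1 × O (aromatic): no H
  Total hydrogens = 9.

9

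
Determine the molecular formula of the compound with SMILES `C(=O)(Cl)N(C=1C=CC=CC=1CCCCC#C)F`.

C13H13ClFNO

Heavy atoms from the SMILES: 13 C, 1 Cl, 1 F, 1 N, 1 O.
Implicit hydrogens by atom environment:
  4 × C: 2 H each → 8
  4 × C (aromatic): 1 H each → 4
  2 × C (aromatic): no H
  2 × C: no H
  1 × C: 1 H
  1 × Cl: no H
  1 × F: no H
  1 × N: no H
  1 × O: no H
  Total hydrogens = 13.
Molecular formula: C13H13ClFNO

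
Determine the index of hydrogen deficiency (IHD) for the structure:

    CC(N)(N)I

Molecular formula from the SMILES: C2H7IN2.
DoU = (2C + 2 + N − H − X)/2 = (2·2 + 2 + 2 − 7 − 1)/2 = 0/2 = 0.
(Structurally: 0 ring(s) + 0 π bond(s) = 0.)

0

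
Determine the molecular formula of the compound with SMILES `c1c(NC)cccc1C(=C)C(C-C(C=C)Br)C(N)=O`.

Heavy atoms from the SMILES: 1 Br, 15 C, 2 N, 1 O.
Implicit hydrogens by atom environment:
  4 × C (aromatic): 1 H each → 4
  3 × C: 2 H each → 6
  3 × C: 1 H each → 3
  2 × C: no H
  2 × C (aromatic): no H
  1 × Br: no H
  1 × C: 3 H
  1 × N: 2 H
  1 × N: 1 H
  1 × O: no H
  Total hydrogens = 19.
Molecular formula: C15H19BrN2O

C15H19BrN2O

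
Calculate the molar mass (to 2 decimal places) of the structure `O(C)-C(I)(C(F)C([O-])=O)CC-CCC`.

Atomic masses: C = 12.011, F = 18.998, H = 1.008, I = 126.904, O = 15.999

317.12

Molecular formula: C9H15FIO3-.
M = 9×12.011 + 1×18.998 + 15×1.008 + 1×126.904 + 3×15.999 = 317.12 g/mol.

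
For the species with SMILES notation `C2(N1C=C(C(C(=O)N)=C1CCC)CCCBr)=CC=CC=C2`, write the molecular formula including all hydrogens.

C17H21BrN2O

Heavy atoms from the SMILES: 1 Br, 17 C, 2 N, 1 O.
Implicit hydrogens by atom environment:
  6 × C (aromatic): 1 H each → 6
  5 × C: 2 H each → 10
  4 × C (aromatic): no H
  1 × Br: no H
  1 × C: 3 H
  1 × C: no H
  1 × N: 2 H
  1 × N (aromatic): no H
  1 × O: no H
  Total hydrogens = 21.
Molecular formula: C17H21BrN2O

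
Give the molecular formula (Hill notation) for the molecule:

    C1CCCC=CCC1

Heavy atoms from the SMILES: 8 C.
Implicit hydrogens by atom environment:
  6 × C: 2 H each → 12
  2 × C: 1 H each → 2
  Total hydrogens = 14.
Molecular formula: C8H14

C8H14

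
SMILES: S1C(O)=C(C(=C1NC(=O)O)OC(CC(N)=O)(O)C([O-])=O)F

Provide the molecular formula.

C9H8FN2O8S-

Heavy atoms from the SMILES: 9 C, 1 F, 2 N, 8 O, 1 S.
Implicit hydrogens by atom environment:
  4 × C (aromatic): no H
  4 × C: no H
  4 × O: no H
  3 × O: 1 H each → 3
  1 × C: 2 H
  1 × F: no H
  1 × N: 2 H
  1 × N: 1 H
  1 × O (charge -1): no H
  1 × S (aromatic): no H
  Total hydrogens = 8.
Net charge -1.
Molecular formula: C9H8FN2O8S-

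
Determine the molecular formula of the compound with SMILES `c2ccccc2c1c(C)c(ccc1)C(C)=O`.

Heavy atoms from the SMILES: 15 C, 1 O.
Implicit hydrogens by atom environment:
  8 × C (aromatic): 1 H each → 8
  4 × C (aromatic): no H
  2 × C: 3 H each → 6
  1 × C: no H
  1 × O: no H
  Total hydrogens = 14.
Molecular formula: C15H14O

C15H14O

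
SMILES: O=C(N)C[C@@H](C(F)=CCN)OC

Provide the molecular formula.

C7H13FN2O2

Heavy atoms from the SMILES: 7 C, 1 F, 2 N, 2 O.
Implicit hydrogens by atom environment:
  2 × C: 2 H each → 4
  2 × C: 1 H each → 2
  2 × C: no H
  2 × N: 2 H each → 4
  2 × O: no H
  1 × C: 3 H
  1 × F: no H
  Total hydrogens = 13.
Molecular formula: C7H13FN2O2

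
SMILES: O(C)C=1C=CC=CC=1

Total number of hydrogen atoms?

Hydrogens are implicit in SMILES; fill each atom to its normal valence:
  5 × C (aromatic): 1 H each → 5
  1 × C: 3 H
  1 × C (aromatic): no H
  1 × O: no H
  Total hydrogens = 8.

8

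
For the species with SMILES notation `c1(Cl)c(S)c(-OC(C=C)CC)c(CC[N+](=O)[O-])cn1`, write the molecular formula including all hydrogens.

Heavy atoms from the SMILES: 12 C, 1 Cl, 2 N, 3 O, 1 S.
Implicit hydrogens by atom environment:
  4 × C: 2 H each → 8
  4 × C (aromatic): no H
  2 × C: 1 H each → 2
  2 × O: no H
  1 × C: 3 H
  1 × C (aromatic): 1 H
  1 × Cl: no H
  1 × N (aromatic): no H
  1 × N (charge +1): no H
  1 × O (charge -1): no H
  1 × S: 1 H
  Total hydrogens = 15.
Molecular formula: C12H15ClN2O3S

C12H15ClN2O3S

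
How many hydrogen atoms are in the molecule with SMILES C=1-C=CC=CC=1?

6

Hydrogens are implicit in SMILES; fill each atom to its normal valence:
  6 × C (aromatic): 1 H each → 6
  Total hydrogens = 6.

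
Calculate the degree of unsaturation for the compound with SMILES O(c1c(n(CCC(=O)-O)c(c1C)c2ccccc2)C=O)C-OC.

Molecular formula from the SMILES: C17H19NO5.
DoU = (2C + 2 + N − H − X)/2 = (2·17 + 2 + 1 − 19 − 0)/2 = 18/2 = 9.
(Structurally: 2 ring(s) + 7 π bond(s) = 9.)

9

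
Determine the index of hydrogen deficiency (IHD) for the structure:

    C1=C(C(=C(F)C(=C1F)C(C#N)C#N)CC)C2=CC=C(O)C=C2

12

Molecular formula from the SMILES: C17H12F2N2O.
DoU = (2C + 2 + N − H − X)/2 = (2·17 + 2 + 2 − 12 − 2)/2 = 24/2 = 12.
(Structurally: 2 ring(s) + 10 π bond(s) = 12.)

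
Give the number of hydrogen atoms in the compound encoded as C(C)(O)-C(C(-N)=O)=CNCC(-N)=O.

Hydrogens are implicit in SMILES; fill each atom to its normal valence:
  3 × C: no H
  2 × C: 1 H each → 2
  2 × N: 2 H each → 4
  2 × O: no H
  1 × C: 3 H
  1 × C: 2 H
  1 × N: 1 H
  1 × O: 1 H
  Total hydrogens = 13.

13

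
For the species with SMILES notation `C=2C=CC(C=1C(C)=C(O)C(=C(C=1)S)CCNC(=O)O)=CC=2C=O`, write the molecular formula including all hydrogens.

C17H17NO4S

Heavy atoms from the SMILES: 17 C, 1 N, 4 O, 1 S.
Implicit hydrogens by atom environment:
  7 × C (aromatic): no H
  5 × C (aromatic): 1 H each → 5
  2 × C: 2 H each → 4
  2 × O: 1 H each → 2
  2 × O: no H
  1 × C: 3 H
  1 × C: 1 H
  1 × C: no H
  1 × N: 1 H
  1 × S: 1 H
  Total hydrogens = 17.
Molecular formula: C17H17NO4S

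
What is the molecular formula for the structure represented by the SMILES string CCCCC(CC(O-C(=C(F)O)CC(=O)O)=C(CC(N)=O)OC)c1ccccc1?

C21H28FNO6

Heavy atoms from the SMILES: 21 C, 1 F, 1 N, 6 O.
Implicit hydrogens by atom environment:
  6 × C: 2 H each → 12
  6 × C: no H
  5 × C (aromatic): 1 H each → 5
  4 × O: no H
  2 × C: 3 H each → 6
  2 × O: 1 H each → 2
  1 × C: 1 H
  1 × C (aromatic): no H
  1 × F: no H
  1 × N: 2 H
  Total hydrogens = 28.
Molecular formula: C21H28FNO6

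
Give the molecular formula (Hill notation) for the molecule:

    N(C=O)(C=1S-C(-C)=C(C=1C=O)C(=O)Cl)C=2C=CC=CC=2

Heavy atoms from the SMILES: 14 C, 1 Cl, 1 N, 3 O, 1 S.
Implicit hydrogens by atom environment:
  5 × C (aromatic): 1 H each → 5
  5 × C (aromatic): no H
  3 × O: no H
  2 × C: 1 H each → 2
  1 × C: 3 H
  1 × C: no H
  1 × Cl: no H
  1 × N: no H
  1 × S (aromatic): no H
  Total hydrogens = 10.
Molecular formula: C14H10ClNO3S

C14H10ClNO3S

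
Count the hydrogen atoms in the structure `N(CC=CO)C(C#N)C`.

10

Hydrogens are implicit in SMILES; fill each atom to its normal valence:
  3 × C: 1 H each → 3
  1 × C: 3 H
  1 × C: 2 H
  1 × C: no H
  1 × N: 1 H
  1 × N: no H
  1 × O: 1 H
  Total hydrogens = 10.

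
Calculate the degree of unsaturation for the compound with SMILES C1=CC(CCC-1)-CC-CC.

Molecular formula from the SMILES: C10H18.
DoU = (2C + 2 + N − H − X)/2 = (2·10 + 2 + 0 − 18 − 0)/2 = 4/2 = 2.
(Structurally: 1 ring(s) + 1 π bond(s) = 2.)

2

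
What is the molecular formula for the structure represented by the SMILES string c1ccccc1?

Heavy atoms from the SMILES: 6 C.
Implicit hydrogens by atom environment:
  6 × C (aromatic): 1 H each → 6
  Total hydrogens = 6.
Molecular formula: C6H6

C6H6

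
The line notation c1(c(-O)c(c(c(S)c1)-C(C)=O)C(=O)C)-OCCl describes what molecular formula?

Heavy atoms from the SMILES: 11 C, 1 Cl, 4 O, 1 S.
Implicit hydrogens by atom environment:
  5 × C (aromatic): no H
  3 × O: no H
  2 × C: 3 H each → 6
  2 × C: no H
  1 × C: 2 H
  1 × C (aromatic): 1 H
  1 × Cl: no H
  1 × O: 1 H
  1 × S: 1 H
  Total hydrogens = 11.
Molecular formula: C11H11ClO4S

C11H11ClO4S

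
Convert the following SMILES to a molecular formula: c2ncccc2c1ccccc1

C11H9N

Heavy atoms from the SMILES: 11 C, 1 N.
Implicit hydrogens by atom environment:
  9 × C (aromatic): 1 H each → 9
  2 × C (aromatic): no H
  1 × N (aromatic): no H
  Total hydrogens = 9.
Molecular formula: C11H9N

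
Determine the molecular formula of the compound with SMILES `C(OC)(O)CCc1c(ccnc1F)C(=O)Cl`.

Heavy atoms from the SMILES: 10 C, 1 Cl, 1 F, 1 N, 3 O.
Implicit hydrogens by atom environment:
  3 × C (aromatic): no H
  2 × C: 2 H each → 4
  2 × C (aromatic): 1 H each → 2
  2 × O: no H
  1 × C: 3 H
  1 × C: 1 H
  1 × C: no H
  1 × Cl: no H
  1 × F: no H
  1 × N (aromatic): no H
  1 × O: 1 H
  Total hydrogens = 11.
Molecular formula: C10H11ClFNO3

C10H11ClFNO3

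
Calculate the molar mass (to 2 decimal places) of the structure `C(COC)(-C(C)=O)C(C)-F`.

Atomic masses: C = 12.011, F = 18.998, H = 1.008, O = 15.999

Molecular formula: C7H13FO2.
M = 7×12.011 + 1×18.998 + 13×1.008 + 2×15.999 = 148.18 g/mol.

148.18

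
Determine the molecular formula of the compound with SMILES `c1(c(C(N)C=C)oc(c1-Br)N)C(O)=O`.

Heavy atoms from the SMILES: 1 Br, 8 C, 2 N, 3 O.
Implicit hydrogens by atom environment:
  4 × C (aromatic): no H
  2 × C: 1 H each → 2
  2 × N: 2 H each → 4
  1 × Br: no H
  1 × C: 2 H
  1 × C: no H
  1 × O: 1 H
  1 × O (aromatic): no H
  1 × O: no H
  Total hydrogens = 9.
Molecular formula: C8H9BrN2O3

C8H9BrN2O3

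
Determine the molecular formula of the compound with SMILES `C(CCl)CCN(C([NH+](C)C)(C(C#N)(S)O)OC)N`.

C10H22ClN4O2S+

Heavy atoms from the SMILES: 10 C, 1 Cl, 4 N, 2 O, 1 S.
Implicit hydrogens by atom environment:
  4 × C: 2 H each → 8
  3 × C: 3 H each → 9
  3 × C: no H
  2 × N: no H
  1 × Cl: no H
  1 × N: 2 H
  1 × N (charge +1): 1 H
  1 × O: 1 H
  1 × O: no H
  1 × S: 1 H
  Total hydrogens = 22.
Net charge +1.
Molecular formula: C10H22ClN4O2S+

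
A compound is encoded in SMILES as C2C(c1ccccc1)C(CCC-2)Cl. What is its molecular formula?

Heavy atoms from the SMILES: 12 C, 1 Cl.
Implicit hydrogens by atom environment:
  5 × C (aromatic): 1 H each → 5
  4 × C: 2 H each → 8
  2 × C: 1 H each → 2
  1 × C (aromatic): no H
  1 × Cl: no H
  Total hydrogens = 15.
Molecular formula: C12H15Cl

C12H15Cl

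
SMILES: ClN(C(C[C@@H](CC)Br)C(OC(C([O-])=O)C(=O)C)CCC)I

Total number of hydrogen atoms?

Hydrogens are implicit in SMILES; fill each atom to its normal valence:
  4 × C: 2 H each → 8
  4 × C: 1 H each → 4
  3 × C: 3 H each → 9
  3 × O: no H
  2 × C: no H
  1 × Br: no H
  1 × Cl: no H
  1 × I: no H
  1 × N: no H
  1 × O (charge -1): no H
  Total hydrogens = 21.

21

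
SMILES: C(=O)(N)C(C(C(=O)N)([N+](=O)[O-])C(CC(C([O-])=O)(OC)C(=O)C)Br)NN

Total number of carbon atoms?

11

The symbol for carbon appears 11 times in the SMILES.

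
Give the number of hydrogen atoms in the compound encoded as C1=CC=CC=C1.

Hydrogens are implicit in SMILES; fill each atom to its normal valence:
  6 × C (aromatic): 1 H each → 6
  Total hydrogens = 6.

6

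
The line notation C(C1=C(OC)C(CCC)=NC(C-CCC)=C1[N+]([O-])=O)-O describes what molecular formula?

C14H22N2O4

Heavy atoms from the SMILES: 14 C, 2 N, 4 O.
Implicit hydrogens by atom environment:
  6 × C: 2 H each → 12
  5 × C (aromatic): no H
  3 × C: 3 H each → 9
  2 × O: no H
  1 × N (aromatic): no H
  1 × N (charge +1): no H
  1 × O: 1 H
  1 × O (charge -1): no H
  Total hydrogens = 22.
Molecular formula: C14H22N2O4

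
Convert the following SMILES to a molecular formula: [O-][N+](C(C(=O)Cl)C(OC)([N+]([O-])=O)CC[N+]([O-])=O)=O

Heavy atoms from the SMILES: 6 C, 1 Cl, 3 N, 8 O.
Implicit hydrogens by atom environment:
  5 × O: no H
  3 × N (charge +1): no H
  3 × O (charge -1): no H
  2 × C: 2 H each → 4
  2 × C: no H
  1 × C: 3 H
  1 × C: 1 H
  1 × Cl: no H
  Total hydrogens = 8.
Molecular formula: C6H8ClN3O8

C6H8ClN3O8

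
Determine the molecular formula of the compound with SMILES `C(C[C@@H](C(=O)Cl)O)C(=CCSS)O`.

C7H11ClO3S2

Heavy atoms from the SMILES: 7 C, 1 Cl, 3 O, 2 S.
Implicit hydrogens by atom environment:
  3 × C: 2 H each → 6
  2 × C: 1 H each → 2
  2 × C: no H
  2 × O: 1 H each → 2
  1 × Cl: no H
  1 × O: no H
  1 × S: 1 H
  1 × S: no H
  Total hydrogens = 11.
Molecular formula: C7H11ClO3S2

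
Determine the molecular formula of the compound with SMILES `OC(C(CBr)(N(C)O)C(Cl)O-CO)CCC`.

C9H19BrClNO4

Heavy atoms from the SMILES: 1 Br, 9 C, 1 Cl, 1 N, 4 O.
Implicit hydrogens by atom environment:
  4 × C: 2 H each → 8
  3 × O: 1 H each → 3
  2 × C: 3 H each → 6
  2 × C: 1 H each → 2
  1 × Br: no H
  1 × C: no H
  1 × Cl: no H
  1 × N: no H
  1 × O: no H
  Total hydrogens = 19.
Molecular formula: C9H19BrClNO4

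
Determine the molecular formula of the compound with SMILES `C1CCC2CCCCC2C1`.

Heavy atoms from the SMILES: 10 C.
Implicit hydrogens by atom environment:
  8 × C: 2 H each → 16
  2 × C: 1 H each → 2
  Total hydrogens = 18.
Molecular formula: C10H18

C10H18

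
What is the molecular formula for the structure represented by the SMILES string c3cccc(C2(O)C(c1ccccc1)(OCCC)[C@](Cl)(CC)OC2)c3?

Heavy atoms from the SMILES: 21 C, 1 Cl, 3 O.
Implicit hydrogens by atom environment:
  10 × C (aromatic): 1 H each → 10
  4 × C: 2 H each → 8
  3 × C: no H
  2 × C: 3 H each → 6
  2 × C (aromatic): no H
  2 × O: no H
  1 × Cl: no H
  1 × O: 1 H
  Total hydrogens = 25.
Molecular formula: C21H25ClO3

C21H25ClO3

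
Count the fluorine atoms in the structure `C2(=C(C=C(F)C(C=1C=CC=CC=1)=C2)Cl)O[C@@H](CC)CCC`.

The symbol for fluorine appears 1 time in the SMILES.

1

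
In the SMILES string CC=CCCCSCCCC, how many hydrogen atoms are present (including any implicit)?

Hydrogens are implicit in SMILES; fill each atom to its normal valence:
  6 × C: 2 H each → 12
  2 × C: 3 H each → 6
  2 × C: 1 H each → 2
  1 × S: no H
  Total hydrogens = 20.

20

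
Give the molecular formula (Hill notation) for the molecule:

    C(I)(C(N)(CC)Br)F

C4H8BrFIN

Heavy atoms from the SMILES: 1 Br, 4 C, 1 F, 1 I, 1 N.
Implicit hydrogens by atom environment:
  1 × Br: no H
  1 × C: 3 H
  1 × C: 2 H
  1 × C: 1 H
  1 × C: no H
  1 × F: no H
  1 × I: no H
  1 × N: 2 H
  Total hydrogens = 8.
Molecular formula: C4H8BrFIN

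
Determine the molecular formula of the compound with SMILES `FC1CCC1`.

C4H7F

Heavy atoms from the SMILES: 4 C, 1 F.
Implicit hydrogens by atom environment:
  3 × C: 2 H each → 6
  1 × C: 1 H
  1 × F: no H
  Total hydrogens = 7.
Molecular formula: C4H7F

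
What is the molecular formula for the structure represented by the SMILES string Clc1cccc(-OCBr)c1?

C7H6BrClO

Heavy atoms from the SMILES: 1 Br, 7 C, 1 Cl, 1 O.
Implicit hydrogens by atom environment:
  4 × C (aromatic): 1 H each → 4
  2 × C (aromatic): no H
  1 × Br: no H
  1 × C: 2 H
  1 × Cl: no H
  1 × O: no H
  Total hydrogens = 6.
Molecular formula: C7H6BrClO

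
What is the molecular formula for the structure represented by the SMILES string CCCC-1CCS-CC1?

Heavy atoms from the SMILES: 8 C, 1 S.
Implicit hydrogens by atom environment:
  6 × C: 2 H each → 12
  1 × C: 3 H
  1 × C: 1 H
  1 × S: no H
  Total hydrogens = 16.
Molecular formula: C8H16S

C8H16S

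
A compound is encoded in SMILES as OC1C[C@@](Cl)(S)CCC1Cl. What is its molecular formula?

Heavy atoms from the SMILES: 6 C, 2 Cl, 1 O, 1 S.
Implicit hydrogens by atom environment:
  3 × C: 2 H each → 6
  2 × C: 1 H each → 2
  2 × Cl: no H
  1 × C: no H
  1 × O: 1 H
  1 × S: 1 H
  Total hydrogens = 10.
Molecular formula: C6H10Cl2OS

C6H10Cl2OS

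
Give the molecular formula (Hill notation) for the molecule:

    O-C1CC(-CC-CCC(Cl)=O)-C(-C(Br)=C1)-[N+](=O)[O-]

Heavy atoms from the SMILES: 1 Br, 11 C, 1 Cl, 1 N, 4 O.
Implicit hydrogens by atom environment:
  5 × C: 2 H each → 10
  4 × C: 1 H each → 4
  2 × C: no H
  2 × O: no H
  1 × Br: no H
  1 × Cl: no H
  1 × N (charge +1): no H
  1 × O: 1 H
  1 × O (charge -1): no H
  Total hydrogens = 15.
Molecular formula: C11H15BrClNO4

C11H15BrClNO4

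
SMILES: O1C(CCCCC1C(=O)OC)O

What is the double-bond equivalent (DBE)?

Molecular formula from the SMILES: C8H14O4.
DoU = (2C + 2 + N − H − X)/2 = (2·8 + 2 + 0 − 14 − 0)/2 = 4/2 = 2.
(Structurally: 1 ring(s) + 1 π bond(s) = 2.)

2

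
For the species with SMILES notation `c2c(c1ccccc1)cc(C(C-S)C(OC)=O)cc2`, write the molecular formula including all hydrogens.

C16H16O2S

Heavy atoms from the SMILES: 16 C, 2 O, 1 S.
Implicit hydrogens by atom environment:
  9 × C (aromatic): 1 H each → 9
  3 × C (aromatic): no H
  2 × O: no H
  1 × C: 3 H
  1 × C: 2 H
  1 × C: 1 H
  1 × C: no H
  1 × S: 1 H
  Total hydrogens = 16.
Molecular formula: C16H16O2S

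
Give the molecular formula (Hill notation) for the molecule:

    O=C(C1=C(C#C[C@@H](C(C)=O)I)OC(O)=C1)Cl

Heavy atoms from the SMILES: 10 C, 1 Cl, 1 I, 4 O.
Implicit hydrogens by atom environment:
  4 × C: no H
  3 × C (aromatic): no H
  2 × O: no H
  1 × C: 3 H
  1 × C (aromatic): 1 H
  1 × C: 1 H
  1 × Cl: no H
  1 × I: no H
  1 × O: 1 H
  1 × O (aromatic): no H
  Total hydrogens = 6.
Molecular formula: C10H6ClIO4

C10H6ClIO4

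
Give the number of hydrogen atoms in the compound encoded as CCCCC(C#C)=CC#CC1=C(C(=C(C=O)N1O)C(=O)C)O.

17

Hydrogens are implicit in SMILES; fill each atom to its normal valence:
  5 × C: no H
  4 × C (aromatic): no H
  3 × C: 2 H each → 6
  3 × C: 1 H each → 3
  2 × C: 3 H each → 6
  2 × O: 1 H each → 2
  2 × O: no H
  1 × N (aromatic): no H
  Total hydrogens = 17.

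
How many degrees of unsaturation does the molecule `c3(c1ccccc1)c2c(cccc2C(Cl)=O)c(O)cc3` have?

12

Molecular formula from the SMILES: C17H11ClO2.
DoU = (2C + 2 + N − H − X)/2 = (2·17 + 2 + 0 − 11 − 1)/2 = 24/2 = 12.
(Structurally: 3 ring(s) + 9 π bond(s) = 12.)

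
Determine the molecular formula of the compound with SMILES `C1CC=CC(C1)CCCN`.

Heavy atoms from the SMILES: 9 C, 1 N.
Implicit hydrogens by atom environment:
  6 × C: 2 H each → 12
  3 × C: 1 H each → 3
  1 × N: 2 H
  Total hydrogens = 17.
Molecular formula: C9H17N

C9H17N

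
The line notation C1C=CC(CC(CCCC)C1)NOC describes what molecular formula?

Heavy atoms from the SMILES: 12 C, 1 N, 1 O.
Implicit hydrogens by atom environment:
  6 × C: 2 H each → 12
  4 × C: 1 H each → 4
  2 × C: 3 H each → 6
  1 × N: 1 H
  1 × O: no H
  Total hydrogens = 23.
Molecular formula: C12H23NO

C12H23NO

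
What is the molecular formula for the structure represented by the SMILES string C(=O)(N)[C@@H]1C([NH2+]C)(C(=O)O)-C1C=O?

C7H11N2O4+

Heavy atoms from the SMILES: 7 C, 2 N, 4 O.
Implicit hydrogens by atom environment:
  3 × C: 1 H each → 3
  3 × C: no H
  3 × O: no H
  1 × C: 3 H
  1 × N (charge +1): 2 H
  1 × N: 2 H
  1 × O: 1 H
  Total hydrogens = 11.
Net charge +1.
Molecular formula: C7H11N2O4+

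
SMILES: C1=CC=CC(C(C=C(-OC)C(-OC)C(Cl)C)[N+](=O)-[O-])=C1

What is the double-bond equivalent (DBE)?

6

Molecular formula from the SMILES: C14H18ClNO4.
DoU = (2C + 2 + N − H − X)/2 = (2·14 + 2 + 1 − 18 − 1)/2 = 12/2 = 6.
(Structurally: 1 ring(s) + 5 π bond(s) = 6.)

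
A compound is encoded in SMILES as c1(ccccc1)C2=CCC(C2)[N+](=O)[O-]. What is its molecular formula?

Heavy atoms from the SMILES: 11 C, 1 N, 2 O.
Implicit hydrogens by atom environment:
  5 × C (aromatic): 1 H each → 5
  2 × C: 2 H each → 4
  2 × C: 1 H each → 2
  1 × C: no H
  1 × C (aromatic): no H
  1 × N (charge +1): no H
  1 × O: no H
  1 × O (charge -1): no H
  Total hydrogens = 11.
Molecular formula: C11H11NO2

C11H11NO2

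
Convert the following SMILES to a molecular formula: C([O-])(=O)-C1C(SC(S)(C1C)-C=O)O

Heavy atoms from the SMILES: 7 C, 4 O, 2 S.
Implicit hydrogens by atom environment:
  4 × C: 1 H each → 4
  2 × C: no H
  2 × O: no H
  1 × C: 3 H
  1 × O: 1 H
  1 × O (charge -1): no H
  1 × S: 1 H
  1 × S: no H
  Total hydrogens = 9.
Net charge -1.
Molecular formula: C7H9O4S2-

C7H9O4S2-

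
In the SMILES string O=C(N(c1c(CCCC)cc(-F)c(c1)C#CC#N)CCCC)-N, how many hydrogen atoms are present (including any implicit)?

22

Hydrogens are implicit in SMILES; fill each atom to its normal valence:
  6 × C: 2 H each → 12
  4 × C (aromatic): no H
  4 × C: no H
  2 × C: 3 H each → 6
  2 × C (aromatic): 1 H each → 2
  2 × N: no H
  1 × F: no H
  1 × N: 2 H
  1 × O: no H
  Total hydrogens = 22.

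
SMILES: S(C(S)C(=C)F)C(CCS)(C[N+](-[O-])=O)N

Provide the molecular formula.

Heavy atoms from the SMILES: 7 C, 1 F, 2 N, 2 O, 3 S.
Implicit hydrogens by atom environment:
  4 × C: 2 H each → 8
  2 × C: no H
  2 × S: 1 H each → 2
  1 × C: 1 H
  1 × F: no H
  1 × N: 2 H
  1 × N (charge +1): no H
  1 × O: no H
  1 × O (charge -1): no H
  1 × S: no H
  Total hydrogens = 13.
Molecular formula: C7H13FN2O2S3

C7H13FN2O2S3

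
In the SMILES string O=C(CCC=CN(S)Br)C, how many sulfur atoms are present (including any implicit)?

The symbol for sulfur appears 1 time in the SMILES.

1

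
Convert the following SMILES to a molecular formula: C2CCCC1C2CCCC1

Heavy atoms from the SMILES: 10 C.
Implicit hydrogens by atom environment:
  8 × C: 2 H each → 16
  2 × C: 1 H each → 2
  Total hydrogens = 18.
Molecular formula: C10H18

C10H18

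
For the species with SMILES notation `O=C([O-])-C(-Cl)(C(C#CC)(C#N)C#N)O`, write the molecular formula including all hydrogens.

C8H4ClN2O3-

Heavy atoms from the SMILES: 8 C, 1 Cl, 2 N, 3 O.
Implicit hydrogens by atom environment:
  7 × C: no H
  2 × N: no H
  1 × C: 3 H
  1 × Cl: no H
  1 × O: 1 H
  1 × O: no H
  1 × O (charge -1): no H
  Total hydrogens = 4.
Net charge -1.
Molecular formula: C8H4ClN2O3-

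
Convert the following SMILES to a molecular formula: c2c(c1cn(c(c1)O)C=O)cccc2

C11H9NO2

Heavy atoms from the SMILES: 11 C, 1 N, 2 O.
Implicit hydrogens by atom environment:
  7 × C (aromatic): 1 H each → 7
  3 × C (aromatic): no H
  1 × C: 1 H
  1 × N (aromatic): no H
  1 × O: 1 H
  1 × O: no H
  Total hydrogens = 9.
Molecular formula: C11H9NO2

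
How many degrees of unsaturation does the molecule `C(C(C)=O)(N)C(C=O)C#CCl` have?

Molecular formula from the SMILES: C7H8ClNO2.
DoU = (2C + 2 + N − H − X)/2 = (2·7 + 2 + 1 − 8 − 1)/2 = 8/2 = 4.
(Structurally: 0 ring(s) + 4 π bond(s) = 4.)

4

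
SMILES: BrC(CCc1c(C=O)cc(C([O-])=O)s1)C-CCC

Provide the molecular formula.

Heavy atoms from the SMILES: 1 Br, 13 C, 3 O, 1 S.
Implicit hydrogens by atom environment:
  5 × C: 2 H each → 10
  3 × C (aromatic): no H
  2 × C: 1 H each → 2
  2 × O: no H
  1 × Br: no H
  1 × C: 3 H
  1 × C (aromatic): 1 H
  1 × C: no H
  1 × O (charge -1): no H
  1 × S (aromatic): no H
  Total hydrogens = 16.
Net charge -1.
Molecular formula: C13H16BrO3S-

C13H16BrO3S-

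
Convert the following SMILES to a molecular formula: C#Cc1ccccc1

Heavy atoms from the SMILES: 8 C.
Implicit hydrogens by atom environment:
  5 × C (aromatic): 1 H each → 5
  1 × C: 1 H
  1 × C (aromatic): no H
  1 × C: no H
  Total hydrogens = 6.
Molecular formula: C8H6

C8H6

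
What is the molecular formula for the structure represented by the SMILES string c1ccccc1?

Heavy atoms from the SMILES: 6 C.
Implicit hydrogens by atom environment:
  6 × C (aromatic): 1 H each → 6
  Total hydrogens = 6.
Molecular formula: C6H6

C6H6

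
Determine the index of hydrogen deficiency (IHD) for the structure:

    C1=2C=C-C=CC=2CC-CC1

5

Molecular formula from the SMILES: C10H12.
DoU = (2C + 2 + N − H − X)/2 = (2·10 + 2 + 0 − 12 − 0)/2 = 10/2 = 5.
(Structurally: 2 ring(s) + 3 π bond(s) = 5.)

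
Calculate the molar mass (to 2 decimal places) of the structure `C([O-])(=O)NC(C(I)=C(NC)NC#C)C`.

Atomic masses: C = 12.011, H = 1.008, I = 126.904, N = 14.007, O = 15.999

Molecular formula: C8H11IN3O2-.
M = 8×12.011 + 11×1.008 + 1×126.904 + 3×14.007 + 2×15.999 = 308.10 g/mol.

308.10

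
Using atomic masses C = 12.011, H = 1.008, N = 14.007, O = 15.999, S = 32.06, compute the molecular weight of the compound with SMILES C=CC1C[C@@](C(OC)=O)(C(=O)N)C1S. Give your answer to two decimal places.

215.27

Molecular formula: C9H13NO3S.
M = 9×12.011 + 13×1.008 + 1×14.007 + 3×15.999 + 1×32.06 = 215.27 g/mol.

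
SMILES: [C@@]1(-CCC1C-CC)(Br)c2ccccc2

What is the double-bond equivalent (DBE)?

Molecular formula from the SMILES: C13H17Br.
DoU = (2C + 2 + N − H − X)/2 = (2·13 + 2 + 0 − 17 − 1)/2 = 10/2 = 5.
(Structurally: 2 ring(s) + 3 π bond(s) = 5.)

5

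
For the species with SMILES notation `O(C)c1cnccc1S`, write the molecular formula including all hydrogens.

C6H7NOS

Heavy atoms from the SMILES: 6 C, 1 N, 1 O, 1 S.
Implicit hydrogens by atom environment:
  3 × C (aromatic): 1 H each → 3
  2 × C (aromatic): no H
  1 × C: 3 H
  1 × N (aromatic): no H
  1 × O: no H
  1 × S: 1 H
  Total hydrogens = 7.
Molecular formula: C6H7NOS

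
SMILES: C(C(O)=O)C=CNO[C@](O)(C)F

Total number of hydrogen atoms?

Hydrogens are implicit in SMILES; fill each atom to its normal valence:
  2 × C: 1 H each → 2
  2 × C: no H
  2 × O: 1 H each → 2
  2 × O: no H
  1 × C: 3 H
  1 × C: 2 H
  1 × F: no H
  1 × N: 1 H
  Total hydrogens = 10.

10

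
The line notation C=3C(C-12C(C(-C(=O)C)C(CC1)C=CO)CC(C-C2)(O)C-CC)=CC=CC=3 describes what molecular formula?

C23H32O3

Heavy atoms from the SMILES: 23 C, 3 O.
Implicit hydrogens by atom environment:
  7 × C: 2 H each → 14
  5 × C: 1 H each → 5
  5 × C (aromatic): 1 H each → 5
  3 × C: no H
  2 × C: 3 H each → 6
  2 × O: 1 H each → 2
  1 × C (aromatic): no H
  1 × O: no H
  Total hydrogens = 32.
Molecular formula: C23H32O3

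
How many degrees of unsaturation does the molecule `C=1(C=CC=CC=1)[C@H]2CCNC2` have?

Molecular formula from the SMILES: C10H13N.
DoU = (2C + 2 + N − H − X)/2 = (2·10 + 2 + 1 − 13 − 0)/2 = 10/2 = 5.
(Structurally: 2 ring(s) + 3 π bond(s) = 5.)

5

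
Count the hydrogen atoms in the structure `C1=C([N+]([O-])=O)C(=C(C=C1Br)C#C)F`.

Hydrogens are implicit in SMILES; fill each atom to its normal valence:
  4 × C (aromatic): no H
  2 × C (aromatic): 1 H each → 2
  1 × Br: no H
  1 × C: 1 H
  1 × C: no H
  1 × F: no H
  1 × N (charge +1): no H
  1 × O: no H
  1 × O (charge -1): no H
  Total hydrogens = 3.

3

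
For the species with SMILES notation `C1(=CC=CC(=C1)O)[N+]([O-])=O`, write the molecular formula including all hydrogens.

Heavy atoms from the SMILES: 6 C, 1 N, 3 O.
Implicit hydrogens by atom environment:
  4 × C (aromatic): 1 H each → 4
  2 × C (aromatic): no H
  1 × N (charge +1): no H
  1 × O: 1 H
  1 × O: no H
  1 × O (charge -1): no H
  Total hydrogens = 5.
Molecular formula: C6H5NO3

C6H5NO3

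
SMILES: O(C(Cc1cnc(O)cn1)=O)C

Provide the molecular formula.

Heavy atoms from the SMILES: 7 C, 2 N, 3 O.
Implicit hydrogens by atom environment:
  2 × C (aromatic): 1 H each → 2
  2 × C (aromatic): no H
  2 × N (aromatic): no H
  2 × O: no H
  1 × C: 3 H
  1 × C: 2 H
  1 × C: no H
  1 × O: 1 H
  Total hydrogens = 8.
Molecular formula: C7H8N2O3

C7H8N2O3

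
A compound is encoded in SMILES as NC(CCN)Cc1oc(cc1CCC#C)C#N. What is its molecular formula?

Heavy atoms from the SMILES: 13 C, 3 N, 1 O.
Implicit hydrogens by atom environment:
  5 × C: 2 H each → 10
  3 × C (aromatic): no H
  2 × C: 1 H each → 2
  2 × C: no H
  2 × N: 2 H each → 4
  1 × C (aromatic): 1 H
  1 × N: no H
  1 × O (aromatic): no H
  Total hydrogens = 17.
Molecular formula: C13H17N3O

C13H17N3O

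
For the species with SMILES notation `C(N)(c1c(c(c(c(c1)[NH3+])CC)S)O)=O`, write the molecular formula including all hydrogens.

C9H13N2O2S+

Heavy atoms from the SMILES: 9 C, 2 N, 2 O, 1 S.
Implicit hydrogens by atom environment:
  5 × C (aromatic): no H
  1 × C: 3 H
  1 × C: 2 H
  1 × C (aromatic): 1 H
  1 × C: no H
  1 × N (charge +1): 3 H
  1 × N: 2 H
  1 × O: 1 H
  1 × O: no H
  1 × S: 1 H
  Total hydrogens = 13.
Net charge +1.
Molecular formula: C9H13N2O2S+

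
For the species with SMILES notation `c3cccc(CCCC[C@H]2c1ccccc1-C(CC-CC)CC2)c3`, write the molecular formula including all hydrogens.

C24H32

Heavy atoms from the SMILES: 24 C.
Implicit hydrogens by atom environment:
  9 × C: 2 H each → 18
  9 × C (aromatic): 1 H each → 9
  3 × C (aromatic): no H
  2 × C: 1 H each → 2
  1 × C: 3 H
  Total hydrogens = 32.
Molecular formula: C24H32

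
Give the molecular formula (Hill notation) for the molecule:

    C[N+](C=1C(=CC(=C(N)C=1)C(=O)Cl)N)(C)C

C10H15ClN3O+

Heavy atoms from the SMILES: 10 C, 1 Cl, 3 N, 1 O.
Implicit hydrogens by atom environment:
  4 × C (aromatic): no H
  3 × C: 3 H each → 9
  2 × C (aromatic): 1 H each → 2
  2 × N: 2 H each → 4
  1 × C: no H
  1 × Cl: no H
  1 × N (charge +1): no H
  1 × O: no H
  Total hydrogens = 15.
Net charge +1.
Molecular formula: C10H15ClN3O+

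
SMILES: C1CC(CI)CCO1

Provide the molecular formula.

C6H11IO

Heavy atoms from the SMILES: 6 C, 1 I, 1 O.
Implicit hydrogens by atom environment:
  5 × C: 2 H each → 10
  1 × C: 1 H
  1 × I: no H
  1 × O: no H
  Total hydrogens = 11.
Molecular formula: C6H11IO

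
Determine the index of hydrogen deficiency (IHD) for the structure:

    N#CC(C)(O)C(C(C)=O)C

3

Molecular formula from the SMILES: C7H11NO2.
DoU = (2C + 2 + N − H − X)/2 = (2·7 + 2 + 1 − 11 − 0)/2 = 6/2 = 3.
(Structurally: 0 ring(s) + 3 π bond(s) = 3.)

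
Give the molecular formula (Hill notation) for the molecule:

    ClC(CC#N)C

C4H6ClN

Heavy atoms from the SMILES: 4 C, 1 Cl, 1 N.
Implicit hydrogens by atom environment:
  1 × C: 3 H
  1 × C: 2 H
  1 × C: 1 H
  1 × C: no H
  1 × Cl: no H
  1 × N: no H
  Total hydrogens = 6.
Molecular formula: C4H6ClN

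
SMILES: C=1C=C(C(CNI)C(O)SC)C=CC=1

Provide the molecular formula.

Heavy atoms from the SMILES: 10 C, 1 I, 1 N, 1 O, 1 S.
Implicit hydrogens by atom environment:
  5 × C (aromatic): 1 H each → 5
  2 × C: 1 H each → 2
  1 × C: 3 H
  1 × C: 2 H
  1 × C (aromatic): no H
  1 × I: no H
  1 × N: 1 H
  1 × O: 1 H
  1 × S: no H
  Total hydrogens = 14.
Molecular formula: C10H14INOS

C10H14INOS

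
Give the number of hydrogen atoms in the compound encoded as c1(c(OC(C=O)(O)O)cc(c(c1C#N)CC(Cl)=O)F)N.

8

Hydrogens are implicit in SMILES; fill each atom to its normal valence:
  5 × C (aromatic): no H
  3 × C: no H
  3 × O: no H
  2 × O: 1 H each → 2
  1 × C: 2 H
  1 × C (aromatic): 1 H
  1 × C: 1 H
  1 × Cl: no H
  1 × F: no H
  1 × N: 2 H
  1 × N: no H
  Total hydrogens = 8.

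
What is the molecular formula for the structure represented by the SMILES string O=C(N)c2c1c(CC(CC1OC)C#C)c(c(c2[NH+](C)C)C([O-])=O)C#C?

C19H20N2O4

Heavy atoms from the SMILES: 19 C, 2 N, 4 O.
Implicit hydrogens by atom environment:
  6 × C (aromatic): no H
  4 × C: 1 H each → 4
  4 × C: no H
  3 × C: 3 H each → 9
  3 × O: no H
  2 × C: 2 H each → 4
  1 × N: 2 H
  1 × N (charge +1): 1 H
  1 × O (charge -1): no H
  Total hydrogens = 20.
Molecular formula: C19H20N2O4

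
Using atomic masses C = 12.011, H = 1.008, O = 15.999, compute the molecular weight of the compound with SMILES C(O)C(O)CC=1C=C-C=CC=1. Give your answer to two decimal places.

Molecular formula: C9H12O2.
M = 9×12.011 + 12×1.008 + 2×15.999 = 152.19 g/mol.

152.19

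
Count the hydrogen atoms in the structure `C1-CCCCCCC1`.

16

Hydrogens are implicit in SMILES; fill each atom to its normal valence:
  8 × C: 2 H each → 16
  Total hydrogens = 16.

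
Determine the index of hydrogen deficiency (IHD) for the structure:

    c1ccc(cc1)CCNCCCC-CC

Molecular formula from the SMILES: C14H23N.
DoU = (2C + 2 + N − H − X)/2 = (2·14 + 2 + 1 − 23 − 0)/2 = 8/2 = 4.
(Structurally: 1 ring(s) + 3 π bond(s) = 4.)

4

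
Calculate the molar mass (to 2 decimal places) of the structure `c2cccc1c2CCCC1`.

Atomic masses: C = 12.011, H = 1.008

Molecular formula: C10H12.
M = 10×12.011 + 12×1.008 = 132.21 g/mol.

132.21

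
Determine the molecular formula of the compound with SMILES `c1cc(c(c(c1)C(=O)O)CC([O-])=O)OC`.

C10H9O5-

Heavy atoms from the SMILES: 10 C, 5 O.
Implicit hydrogens by atom environment:
  3 × C (aromatic): 1 H each → 3
  3 × C (aromatic): no H
  3 × O: no H
  2 × C: no H
  1 × C: 3 H
  1 × C: 2 H
  1 × O: 1 H
  1 × O (charge -1): no H
  Total hydrogens = 9.
Net charge -1.
Molecular formula: C10H9O5-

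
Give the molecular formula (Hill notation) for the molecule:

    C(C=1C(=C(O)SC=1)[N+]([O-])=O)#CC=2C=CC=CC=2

C12H7NO3S

Heavy atoms from the SMILES: 12 C, 1 N, 3 O, 1 S.
Implicit hydrogens by atom environment:
  6 × C (aromatic): 1 H each → 6
  4 × C (aromatic): no H
  2 × C: no H
  1 × N (charge +1): no H
  1 × O: 1 H
  1 × O: no H
  1 × O (charge -1): no H
  1 × S (aromatic): no H
  Total hydrogens = 7.
Molecular formula: C12H7NO3S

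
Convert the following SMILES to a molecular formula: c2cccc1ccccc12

C10H8

Heavy atoms from the SMILES: 10 C.
Implicit hydrogens by atom environment:
  8 × C (aromatic): 1 H each → 8
  2 × C (aromatic): no H
  Total hydrogens = 8.
Molecular formula: C10H8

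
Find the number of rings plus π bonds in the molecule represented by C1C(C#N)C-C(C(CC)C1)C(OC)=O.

Molecular formula from the SMILES: C11H17NO2.
DoU = (2C + 2 + N − H − X)/2 = (2·11 + 2 + 1 − 17 − 0)/2 = 8/2 = 4.
(Structurally: 1 ring(s) + 3 π bond(s) = 4.)

4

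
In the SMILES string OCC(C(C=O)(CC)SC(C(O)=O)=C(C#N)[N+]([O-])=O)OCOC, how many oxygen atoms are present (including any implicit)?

8

The symbol for oxygen appears 8 times in the SMILES.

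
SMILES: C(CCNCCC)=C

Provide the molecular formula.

Heavy atoms from the SMILES: 7 C, 1 N.
Implicit hydrogens by atom environment:
  5 × C: 2 H each → 10
  1 × C: 3 H
  1 × C: 1 H
  1 × N: 1 H
  Total hydrogens = 15.
Molecular formula: C7H15N

C7H15N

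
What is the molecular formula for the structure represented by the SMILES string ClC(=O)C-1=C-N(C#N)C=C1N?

C6H4ClN3O

Heavy atoms from the SMILES: 6 C, 1 Cl, 3 N, 1 O.
Implicit hydrogens by atom environment:
  2 × C (aromatic): 1 H each → 2
  2 × C (aromatic): no H
  2 × C: no H
  1 × Cl: no H
  1 × N: 2 H
  1 × N (aromatic): no H
  1 × N: no H
  1 × O: no H
  Total hydrogens = 4.
Molecular formula: C6H4ClN3O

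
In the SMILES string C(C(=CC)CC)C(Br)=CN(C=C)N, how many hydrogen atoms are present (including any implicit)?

Hydrogens are implicit in SMILES; fill each atom to its normal valence:
  3 × C: 2 H each → 6
  3 × C: 1 H each → 3
  2 × C: 3 H each → 6
  2 × C: no H
  1 × Br: no H
  1 × N: 2 H
  1 × N: no H
  Total hydrogens = 17.

17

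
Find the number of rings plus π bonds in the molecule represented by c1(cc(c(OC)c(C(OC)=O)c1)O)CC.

Molecular formula from the SMILES: C11H14O4.
DoU = (2C + 2 + N − H − X)/2 = (2·11 + 2 + 0 − 14 − 0)/2 = 10/2 = 5.
(Structurally: 1 ring(s) + 4 π bond(s) = 5.)

5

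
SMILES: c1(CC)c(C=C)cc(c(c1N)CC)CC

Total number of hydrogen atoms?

21

Hydrogens are implicit in SMILES; fill each atom to its normal valence:
  5 × C (aromatic): no H
  4 × C: 2 H each → 8
  3 × C: 3 H each → 9
  1 × C (aromatic): 1 H
  1 × C: 1 H
  1 × N: 2 H
  Total hydrogens = 21.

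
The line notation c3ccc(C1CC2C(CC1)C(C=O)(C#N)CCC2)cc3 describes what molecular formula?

Heavy atoms from the SMILES: 18 C, 1 N, 1 O.
Implicit hydrogens by atom environment:
  6 × C: 2 H each → 12
  5 × C (aromatic): 1 H each → 5
  4 × C: 1 H each → 4
  2 × C: no H
  1 × C (aromatic): no H
  1 × N: no H
  1 × O: no H
  Total hydrogens = 21.
Molecular formula: C18H21NO

C18H21NO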